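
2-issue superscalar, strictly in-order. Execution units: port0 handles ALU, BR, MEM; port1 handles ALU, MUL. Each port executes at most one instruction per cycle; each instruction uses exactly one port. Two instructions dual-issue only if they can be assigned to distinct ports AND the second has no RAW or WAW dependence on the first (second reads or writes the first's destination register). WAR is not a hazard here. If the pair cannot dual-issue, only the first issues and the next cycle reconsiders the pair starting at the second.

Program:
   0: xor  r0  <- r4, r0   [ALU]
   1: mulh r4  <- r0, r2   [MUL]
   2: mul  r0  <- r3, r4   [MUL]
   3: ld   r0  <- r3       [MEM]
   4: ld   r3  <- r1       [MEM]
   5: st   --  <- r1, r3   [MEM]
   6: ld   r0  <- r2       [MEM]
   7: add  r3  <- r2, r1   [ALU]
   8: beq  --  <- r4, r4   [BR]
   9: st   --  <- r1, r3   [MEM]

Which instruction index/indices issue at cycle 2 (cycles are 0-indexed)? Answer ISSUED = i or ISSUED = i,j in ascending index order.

ISSUED = 2

0. xor.ALU @i0  | RAW r0
1. mulh.MUL @i1  | no-port MUL/MUL
2. mul.MUL @i2  | WAW r0
3. ld.MEM @i3  | no-port MEM/MEM
4. ld.MEM @i4  | no-port MEM/MEM
5. st.MEM @i5  | no-port MEM/MEM
6. ld.MEM add.ALU @i6&i7  | pair
7. beq.BR @i8  | no-port BR/MEM
8. st.MEM @i9  | tail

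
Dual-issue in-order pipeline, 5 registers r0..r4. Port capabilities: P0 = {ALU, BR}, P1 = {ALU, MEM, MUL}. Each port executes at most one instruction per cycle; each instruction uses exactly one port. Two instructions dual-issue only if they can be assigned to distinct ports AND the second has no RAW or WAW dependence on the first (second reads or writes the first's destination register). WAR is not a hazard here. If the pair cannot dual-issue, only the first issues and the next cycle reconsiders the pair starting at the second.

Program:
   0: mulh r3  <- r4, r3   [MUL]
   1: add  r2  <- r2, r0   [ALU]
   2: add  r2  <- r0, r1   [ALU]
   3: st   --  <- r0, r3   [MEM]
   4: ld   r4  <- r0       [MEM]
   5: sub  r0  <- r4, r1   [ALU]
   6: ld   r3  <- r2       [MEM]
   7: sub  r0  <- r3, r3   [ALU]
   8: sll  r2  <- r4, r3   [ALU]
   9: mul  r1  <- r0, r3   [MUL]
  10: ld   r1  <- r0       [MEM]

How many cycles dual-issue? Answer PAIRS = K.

t=0 i0/i1:mulh/add ; pair
t=1 i2/i3:add/st ; pair
t=2 i4:ld ; RAW r4
t=3 i5/i6:sub/ld ; pair
t=4 i7/i8:sub/sll ; pair
t=5 i9:mul ; no-port MUL/MEM
t=6 i10:ld ; tail

PAIRS = 4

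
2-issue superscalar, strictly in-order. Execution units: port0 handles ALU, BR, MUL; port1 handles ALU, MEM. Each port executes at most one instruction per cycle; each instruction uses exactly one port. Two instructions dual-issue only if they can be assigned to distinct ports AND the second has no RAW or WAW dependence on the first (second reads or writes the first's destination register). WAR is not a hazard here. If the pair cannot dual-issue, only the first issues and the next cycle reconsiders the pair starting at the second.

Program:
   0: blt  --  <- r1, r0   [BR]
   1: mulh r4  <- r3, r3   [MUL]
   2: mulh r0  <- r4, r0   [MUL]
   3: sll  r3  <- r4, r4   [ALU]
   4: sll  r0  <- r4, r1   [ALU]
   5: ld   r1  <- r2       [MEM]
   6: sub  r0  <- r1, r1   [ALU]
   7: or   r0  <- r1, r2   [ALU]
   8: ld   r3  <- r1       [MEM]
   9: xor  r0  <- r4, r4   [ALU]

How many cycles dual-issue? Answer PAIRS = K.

#0 head=0: blt.BR i0 no-port BR/MUL
#1 head=1: mulh.MUL i1 no-port MUL/MUL
#2 head=2: mulh.MUL;sll.ALU i2&i3 2-wide
#3 head=4: sll.ALU;ld.MEM i4&i5 2-wide
#4 head=6: sub.ALU i6 WAW r0
#5 head=7: or.ALU;ld.MEM i7&i8 2-wide
#6 head=9: xor.ALU i9 tail

PAIRS = 3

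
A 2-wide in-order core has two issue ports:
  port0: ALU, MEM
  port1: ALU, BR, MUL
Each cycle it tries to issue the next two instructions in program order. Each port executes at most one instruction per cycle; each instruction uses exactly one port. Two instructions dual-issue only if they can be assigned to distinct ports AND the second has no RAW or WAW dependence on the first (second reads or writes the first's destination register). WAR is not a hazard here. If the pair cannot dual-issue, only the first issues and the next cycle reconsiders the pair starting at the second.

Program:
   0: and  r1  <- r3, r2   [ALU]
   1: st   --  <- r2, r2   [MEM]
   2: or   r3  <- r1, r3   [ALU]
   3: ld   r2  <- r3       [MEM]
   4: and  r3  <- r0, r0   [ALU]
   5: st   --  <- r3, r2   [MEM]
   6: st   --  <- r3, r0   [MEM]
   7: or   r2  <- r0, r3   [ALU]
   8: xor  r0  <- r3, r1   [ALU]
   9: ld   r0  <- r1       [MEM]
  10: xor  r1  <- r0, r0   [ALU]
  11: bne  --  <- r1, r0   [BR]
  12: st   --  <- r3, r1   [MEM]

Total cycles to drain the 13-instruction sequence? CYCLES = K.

CYCLES = 9

0. and.ALU+st.MEM @i0,i1  | pair
1. or.ALU @i2  | RAW r3
2. ld.MEM+and.ALU @i3,i4  | pair
3. st.MEM @i5  | no-port MEM/MEM
4. st.MEM+or.ALU @i6,i7  | pair
5. xor.ALU @i8  | WAW r0
6. ld.MEM @i9  | RAW r0
7. xor.ALU @i10  | RAW r1
8. bne.BR+st.MEM @i11,i12  | pair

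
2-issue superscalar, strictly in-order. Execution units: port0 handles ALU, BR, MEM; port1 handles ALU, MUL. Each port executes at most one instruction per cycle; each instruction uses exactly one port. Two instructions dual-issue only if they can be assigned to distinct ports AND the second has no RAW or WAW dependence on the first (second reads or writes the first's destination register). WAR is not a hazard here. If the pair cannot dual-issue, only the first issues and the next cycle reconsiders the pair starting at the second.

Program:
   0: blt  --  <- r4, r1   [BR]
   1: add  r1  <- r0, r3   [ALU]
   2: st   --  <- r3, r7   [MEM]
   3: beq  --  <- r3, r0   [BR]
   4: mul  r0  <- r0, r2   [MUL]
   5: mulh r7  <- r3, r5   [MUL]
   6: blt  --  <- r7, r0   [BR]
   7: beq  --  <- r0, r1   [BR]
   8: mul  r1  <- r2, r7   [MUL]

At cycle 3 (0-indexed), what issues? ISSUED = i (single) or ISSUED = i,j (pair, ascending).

ISSUED = 5

#0 head=0: blt;add i0/i1 pair
#1 head=2: st i2 no-port MEM/BR
#2 head=3: beq;mul i3/i4 pair
#3 head=5: mulh i5 RAW r7
#4 head=6: blt i6 no-port BR/BR
#5 head=7: beq;mul i7/i8 pair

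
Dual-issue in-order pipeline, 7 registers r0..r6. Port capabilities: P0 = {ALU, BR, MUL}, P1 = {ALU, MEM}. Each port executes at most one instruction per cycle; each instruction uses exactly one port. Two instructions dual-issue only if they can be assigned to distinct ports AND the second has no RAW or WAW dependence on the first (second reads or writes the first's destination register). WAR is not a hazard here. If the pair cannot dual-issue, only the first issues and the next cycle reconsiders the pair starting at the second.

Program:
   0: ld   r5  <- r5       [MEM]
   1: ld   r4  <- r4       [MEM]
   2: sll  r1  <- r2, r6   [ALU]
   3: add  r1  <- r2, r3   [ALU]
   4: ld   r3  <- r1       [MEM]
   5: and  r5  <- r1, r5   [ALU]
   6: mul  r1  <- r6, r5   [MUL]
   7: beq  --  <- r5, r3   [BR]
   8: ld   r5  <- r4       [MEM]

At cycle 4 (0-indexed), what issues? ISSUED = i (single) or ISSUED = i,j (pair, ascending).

  cy0 -> i0 (ld.MEM) no-port MEM/MEM
  cy1 -> i1&i2 (ld.MEM;sll.ALU) 2-wide
  cy2 -> i3 (add.ALU) RAW r1
  cy3 -> i4&i5 (ld.MEM;and.ALU) 2-wide
  cy4 -> i6 (mul.MUL) no-port MUL/BR
  cy5 -> i7&i8 (beq.BR;ld.MEM) 2-wide

ISSUED = 6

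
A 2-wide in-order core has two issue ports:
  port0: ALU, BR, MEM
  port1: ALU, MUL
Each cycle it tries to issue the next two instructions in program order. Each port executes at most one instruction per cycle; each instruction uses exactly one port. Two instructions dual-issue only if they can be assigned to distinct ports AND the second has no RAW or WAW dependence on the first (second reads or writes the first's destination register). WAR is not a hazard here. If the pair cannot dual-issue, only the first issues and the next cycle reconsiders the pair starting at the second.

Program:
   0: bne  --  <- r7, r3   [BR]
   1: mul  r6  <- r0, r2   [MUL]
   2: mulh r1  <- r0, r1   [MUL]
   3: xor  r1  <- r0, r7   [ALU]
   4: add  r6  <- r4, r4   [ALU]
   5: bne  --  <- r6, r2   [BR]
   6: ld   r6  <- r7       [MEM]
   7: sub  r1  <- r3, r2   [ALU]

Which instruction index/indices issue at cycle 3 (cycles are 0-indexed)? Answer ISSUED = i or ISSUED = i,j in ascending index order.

ISSUED = 5

0. bne.BR+mul.MUL @i0+i1  | dual
1. mulh.MUL @i2  | WAW r1
2. xor.ALU+add.ALU @i3+i4  | dual
3. bne.BR @i5  | no-port BR/MEM
4. ld.MEM+sub.ALU @i6+i7  | dual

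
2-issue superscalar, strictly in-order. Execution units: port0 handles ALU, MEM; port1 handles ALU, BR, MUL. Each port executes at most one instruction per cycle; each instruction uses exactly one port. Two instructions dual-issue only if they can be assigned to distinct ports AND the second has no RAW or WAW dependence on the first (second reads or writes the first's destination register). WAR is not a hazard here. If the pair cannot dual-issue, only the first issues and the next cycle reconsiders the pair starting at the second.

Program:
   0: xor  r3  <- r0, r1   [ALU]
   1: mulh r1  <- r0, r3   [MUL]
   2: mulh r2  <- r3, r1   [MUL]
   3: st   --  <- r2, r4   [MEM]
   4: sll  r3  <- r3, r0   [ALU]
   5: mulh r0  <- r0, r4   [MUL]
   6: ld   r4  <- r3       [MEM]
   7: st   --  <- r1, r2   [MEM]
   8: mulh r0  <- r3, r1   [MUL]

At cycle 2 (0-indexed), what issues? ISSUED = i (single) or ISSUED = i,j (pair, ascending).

c0: i0 xor.ALU  RAW r3
c1: i1 mulh.MUL  no-port MUL/MUL
c2: i2 mulh.MUL  RAW r2
c3: i3/i4 st.MEM sll.ALU  dual
c4: i5/i6 mulh.MUL ld.MEM  dual
c5: i7/i8 st.MEM mulh.MUL  dual

ISSUED = 2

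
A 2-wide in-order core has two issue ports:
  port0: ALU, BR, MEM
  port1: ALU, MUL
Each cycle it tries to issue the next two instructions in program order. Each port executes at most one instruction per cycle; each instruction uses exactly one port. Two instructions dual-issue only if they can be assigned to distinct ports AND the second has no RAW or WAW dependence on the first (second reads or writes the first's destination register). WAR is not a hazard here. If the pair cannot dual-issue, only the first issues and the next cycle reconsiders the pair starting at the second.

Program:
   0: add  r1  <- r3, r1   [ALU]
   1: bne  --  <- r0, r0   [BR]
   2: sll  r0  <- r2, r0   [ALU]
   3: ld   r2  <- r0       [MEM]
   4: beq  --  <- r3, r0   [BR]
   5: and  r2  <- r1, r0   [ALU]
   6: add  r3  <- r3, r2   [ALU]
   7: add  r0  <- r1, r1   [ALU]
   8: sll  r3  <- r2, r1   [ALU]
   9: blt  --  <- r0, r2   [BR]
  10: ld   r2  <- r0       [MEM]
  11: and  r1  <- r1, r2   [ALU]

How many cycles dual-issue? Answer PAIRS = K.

PAIRS = 4

[0] i0&i1  add;bne  -- dual
[1] i2  sll  -- RAW r0
[2] i3  ld  -- no-port MEM/BR
[3] i4&i5  beq;and  -- dual
[4] i6&i7  add;add  -- dual
[5] i8&i9  sll;blt  -- dual
[6] i10  ld  -- RAW r2
[7] i11  and  -- tail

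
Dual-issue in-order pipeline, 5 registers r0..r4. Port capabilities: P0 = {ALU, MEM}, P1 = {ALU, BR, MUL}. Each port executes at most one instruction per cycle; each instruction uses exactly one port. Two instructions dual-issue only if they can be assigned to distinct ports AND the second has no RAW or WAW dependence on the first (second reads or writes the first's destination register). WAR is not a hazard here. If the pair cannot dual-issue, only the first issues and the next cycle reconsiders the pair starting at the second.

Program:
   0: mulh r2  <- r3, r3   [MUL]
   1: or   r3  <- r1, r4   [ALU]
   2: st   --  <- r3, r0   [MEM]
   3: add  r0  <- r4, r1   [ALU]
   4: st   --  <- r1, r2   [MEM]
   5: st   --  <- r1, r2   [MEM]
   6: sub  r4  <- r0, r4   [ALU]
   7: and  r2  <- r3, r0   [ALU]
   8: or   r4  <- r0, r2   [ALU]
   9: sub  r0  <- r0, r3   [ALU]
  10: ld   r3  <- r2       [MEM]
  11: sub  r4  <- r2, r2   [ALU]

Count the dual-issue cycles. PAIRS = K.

  cy0 -> i0,i1 (mulh or) 2-wide
  cy1 -> i2,i3 (st add) 2-wide
  cy2 -> i4 (st) no-port MEM/MEM
  cy3 -> i5,i6 (st sub) 2-wide
  cy4 -> i7 (and) RAW r2
  cy5 -> i8,i9 (or sub) 2-wide
  cy6 -> i10,i11 (ld sub) 2-wide

PAIRS = 5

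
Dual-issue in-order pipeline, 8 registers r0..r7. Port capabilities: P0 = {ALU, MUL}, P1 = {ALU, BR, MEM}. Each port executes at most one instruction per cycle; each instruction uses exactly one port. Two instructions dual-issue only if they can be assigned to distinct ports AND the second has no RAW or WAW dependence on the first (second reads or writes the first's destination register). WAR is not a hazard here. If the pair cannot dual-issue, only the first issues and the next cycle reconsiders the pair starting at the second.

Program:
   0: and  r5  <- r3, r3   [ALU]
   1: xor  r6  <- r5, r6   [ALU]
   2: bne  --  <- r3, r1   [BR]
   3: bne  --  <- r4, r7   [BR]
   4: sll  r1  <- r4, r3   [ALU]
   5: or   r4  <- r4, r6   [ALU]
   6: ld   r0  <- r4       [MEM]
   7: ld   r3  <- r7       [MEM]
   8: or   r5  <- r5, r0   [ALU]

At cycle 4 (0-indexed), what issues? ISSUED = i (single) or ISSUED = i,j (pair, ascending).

ISSUED = 6

  cy0 -> i0 (and) RAW r5
  cy1 -> i1&i2 (xor+bne) 2-wide
  cy2 -> i3&i4 (bne+sll) 2-wide
  cy3 -> i5 (or) RAW r4
  cy4 -> i6 (ld) no-port MEM/MEM
  cy5 -> i7&i8 (ld+or) 2-wide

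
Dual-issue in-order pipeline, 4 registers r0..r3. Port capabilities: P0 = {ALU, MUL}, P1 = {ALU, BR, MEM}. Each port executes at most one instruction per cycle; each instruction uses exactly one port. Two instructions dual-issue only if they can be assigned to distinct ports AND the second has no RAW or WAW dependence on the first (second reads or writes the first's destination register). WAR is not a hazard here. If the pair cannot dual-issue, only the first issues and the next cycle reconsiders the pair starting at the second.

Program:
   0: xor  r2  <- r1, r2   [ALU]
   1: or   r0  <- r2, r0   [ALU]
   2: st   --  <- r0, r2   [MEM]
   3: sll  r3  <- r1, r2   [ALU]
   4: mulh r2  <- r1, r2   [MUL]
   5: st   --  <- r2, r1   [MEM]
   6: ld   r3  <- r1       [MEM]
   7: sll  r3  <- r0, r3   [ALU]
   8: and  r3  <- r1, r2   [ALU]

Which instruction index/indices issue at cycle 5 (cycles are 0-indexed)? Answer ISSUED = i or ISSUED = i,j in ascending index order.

ISSUED = 6

c0: i0 xor.ALU  RAW r2
c1: i1 or.ALU  RAW r0
c2: i2/i3 st.MEM;sll.ALU  pair
c3: i4 mulh.MUL  RAW r2
c4: i5 st.MEM  no-port MEM/MEM
c5: i6 ld.MEM  RAW+WAW r3
c6: i7 sll.ALU  WAW r3
c7: i8 and.ALU  tail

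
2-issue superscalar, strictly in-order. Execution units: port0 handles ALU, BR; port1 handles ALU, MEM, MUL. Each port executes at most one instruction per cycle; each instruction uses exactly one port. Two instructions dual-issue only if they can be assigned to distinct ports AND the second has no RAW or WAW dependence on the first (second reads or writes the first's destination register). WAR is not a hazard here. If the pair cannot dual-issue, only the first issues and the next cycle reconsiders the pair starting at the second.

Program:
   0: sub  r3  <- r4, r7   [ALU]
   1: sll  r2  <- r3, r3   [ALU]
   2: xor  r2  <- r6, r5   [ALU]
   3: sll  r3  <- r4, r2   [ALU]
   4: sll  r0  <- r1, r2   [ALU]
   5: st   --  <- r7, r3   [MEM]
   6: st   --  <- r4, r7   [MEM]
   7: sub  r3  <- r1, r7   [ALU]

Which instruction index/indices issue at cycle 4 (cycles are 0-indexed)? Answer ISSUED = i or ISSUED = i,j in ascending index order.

ISSUED = 5

#0 head=0: sub i0 RAW r3
#1 head=1: sll i1 WAW r2
#2 head=2: xor i2 RAW r2
#3 head=3: sll+sll i3/i4 2-wide
#4 head=5: st i5 no-port MEM/MEM
#5 head=6: st+sub i6/i7 2-wide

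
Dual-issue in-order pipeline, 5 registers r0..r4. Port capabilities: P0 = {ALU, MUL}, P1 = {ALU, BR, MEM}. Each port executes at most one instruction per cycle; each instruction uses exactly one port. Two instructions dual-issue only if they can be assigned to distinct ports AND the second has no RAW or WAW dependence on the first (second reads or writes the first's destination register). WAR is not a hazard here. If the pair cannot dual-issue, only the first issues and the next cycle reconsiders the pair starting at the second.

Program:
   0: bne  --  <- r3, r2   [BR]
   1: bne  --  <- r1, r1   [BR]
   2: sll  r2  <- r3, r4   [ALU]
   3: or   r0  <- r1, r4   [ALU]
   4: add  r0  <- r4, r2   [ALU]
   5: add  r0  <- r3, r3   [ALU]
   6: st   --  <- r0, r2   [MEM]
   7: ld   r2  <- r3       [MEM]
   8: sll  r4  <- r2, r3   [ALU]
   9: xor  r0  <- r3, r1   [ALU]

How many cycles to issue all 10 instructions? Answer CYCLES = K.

[0] i0  bne  -- no-port BR/BR
[1] i1,i2  bne/sll  -- pair
[2] i3  or  -- WAW r0
[3] i4  add  -- WAW r0
[4] i5  add  -- RAW r0
[5] i6  st  -- no-port MEM/MEM
[6] i7  ld  -- RAW r2
[7] i8,i9  sll/xor  -- pair

CYCLES = 8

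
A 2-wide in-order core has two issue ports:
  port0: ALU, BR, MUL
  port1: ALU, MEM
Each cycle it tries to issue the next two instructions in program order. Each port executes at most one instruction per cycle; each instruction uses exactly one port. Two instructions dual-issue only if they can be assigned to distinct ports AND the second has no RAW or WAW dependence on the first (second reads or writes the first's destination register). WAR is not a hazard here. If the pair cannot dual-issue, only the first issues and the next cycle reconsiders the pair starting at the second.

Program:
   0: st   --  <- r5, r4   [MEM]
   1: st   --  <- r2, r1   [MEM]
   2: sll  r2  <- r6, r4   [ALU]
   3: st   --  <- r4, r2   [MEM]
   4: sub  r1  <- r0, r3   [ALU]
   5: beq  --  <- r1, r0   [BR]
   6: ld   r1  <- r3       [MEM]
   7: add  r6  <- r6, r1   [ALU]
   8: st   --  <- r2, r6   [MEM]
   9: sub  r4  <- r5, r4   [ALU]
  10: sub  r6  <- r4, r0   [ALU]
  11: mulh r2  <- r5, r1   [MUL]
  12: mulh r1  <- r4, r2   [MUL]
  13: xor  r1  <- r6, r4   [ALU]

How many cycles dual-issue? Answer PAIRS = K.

t=0 i0:st ; no-port MEM/MEM
t=1 i1+i2:st sll ; pair
t=2 i3+i4:st sub ; pair
t=3 i5+i6:beq ld ; pair
t=4 i7:add ; RAW r6
t=5 i8+i9:st sub ; pair
t=6 i10+i11:sub mulh ; pair
t=7 i12:mulh ; WAW r1
t=8 i13:xor ; tail

PAIRS = 5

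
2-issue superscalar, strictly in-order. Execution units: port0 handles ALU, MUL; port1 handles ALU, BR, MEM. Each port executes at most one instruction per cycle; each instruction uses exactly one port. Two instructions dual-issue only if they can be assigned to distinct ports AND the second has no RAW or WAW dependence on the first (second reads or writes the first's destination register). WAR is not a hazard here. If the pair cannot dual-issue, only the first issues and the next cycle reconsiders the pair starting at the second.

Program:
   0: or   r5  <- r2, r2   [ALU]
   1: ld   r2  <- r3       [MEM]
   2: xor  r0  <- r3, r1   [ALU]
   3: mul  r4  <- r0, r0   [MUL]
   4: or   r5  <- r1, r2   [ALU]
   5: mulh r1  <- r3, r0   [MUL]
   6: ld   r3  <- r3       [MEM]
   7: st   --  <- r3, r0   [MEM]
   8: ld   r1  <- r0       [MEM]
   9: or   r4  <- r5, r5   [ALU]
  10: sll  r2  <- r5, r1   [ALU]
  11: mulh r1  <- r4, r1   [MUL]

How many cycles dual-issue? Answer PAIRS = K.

PAIRS = 5

  cy0 -> i0&i1 (or ld) 2-wide
  cy1 -> i2 (xor) RAW r0
  cy2 -> i3&i4 (mul or) 2-wide
  cy3 -> i5&i6 (mulh ld) 2-wide
  cy4 -> i7 (st) no-port MEM/MEM
  cy5 -> i8&i9 (ld or) 2-wide
  cy6 -> i10&i11 (sll mulh) 2-wide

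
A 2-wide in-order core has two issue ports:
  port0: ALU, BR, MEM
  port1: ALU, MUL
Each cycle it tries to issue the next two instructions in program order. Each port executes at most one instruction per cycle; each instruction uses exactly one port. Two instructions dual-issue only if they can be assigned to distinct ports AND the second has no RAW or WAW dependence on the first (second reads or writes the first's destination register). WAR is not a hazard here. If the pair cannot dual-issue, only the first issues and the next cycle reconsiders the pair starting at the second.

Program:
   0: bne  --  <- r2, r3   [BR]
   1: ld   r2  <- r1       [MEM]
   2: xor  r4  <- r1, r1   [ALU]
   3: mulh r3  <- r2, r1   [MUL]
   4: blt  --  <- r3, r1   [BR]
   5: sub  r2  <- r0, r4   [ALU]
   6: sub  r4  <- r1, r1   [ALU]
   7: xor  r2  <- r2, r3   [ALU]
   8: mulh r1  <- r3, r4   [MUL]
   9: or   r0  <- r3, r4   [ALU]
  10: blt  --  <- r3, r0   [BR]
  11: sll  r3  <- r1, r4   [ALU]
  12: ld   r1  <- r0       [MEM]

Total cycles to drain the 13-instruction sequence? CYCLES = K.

t=0 i0:bne.BR ; no-port BR/MEM
t=1 i1,i2:ld.MEM+xor.ALU ; pair
t=2 i3:mulh.MUL ; RAW r3
t=3 i4,i5:blt.BR+sub.ALU ; pair
t=4 i6,i7:sub.ALU+xor.ALU ; pair
t=5 i8,i9:mulh.MUL+or.ALU ; pair
t=6 i10,i11:blt.BR+sll.ALU ; pair
t=7 i12:ld.MEM ; tail

CYCLES = 8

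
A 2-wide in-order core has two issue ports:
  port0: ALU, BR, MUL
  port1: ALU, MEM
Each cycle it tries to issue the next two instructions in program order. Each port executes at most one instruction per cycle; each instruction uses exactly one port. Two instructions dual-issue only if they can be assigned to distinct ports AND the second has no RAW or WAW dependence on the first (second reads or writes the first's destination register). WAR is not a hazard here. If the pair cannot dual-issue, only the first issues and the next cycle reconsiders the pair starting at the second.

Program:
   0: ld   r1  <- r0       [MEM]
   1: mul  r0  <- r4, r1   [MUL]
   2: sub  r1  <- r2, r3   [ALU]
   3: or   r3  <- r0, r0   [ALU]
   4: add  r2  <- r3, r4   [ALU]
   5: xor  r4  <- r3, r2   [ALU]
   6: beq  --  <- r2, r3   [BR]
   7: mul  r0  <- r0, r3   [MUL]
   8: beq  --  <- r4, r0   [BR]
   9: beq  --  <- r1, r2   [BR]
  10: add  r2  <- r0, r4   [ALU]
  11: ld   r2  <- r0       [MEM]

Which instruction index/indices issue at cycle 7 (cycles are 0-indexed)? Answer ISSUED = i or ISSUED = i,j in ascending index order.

#0 head=0: ld i0 RAW r1
#1 head=1: mul;sub i1&i2 pair
#2 head=3: or i3 RAW r3
#3 head=4: add i4 RAW r2
#4 head=5: xor;beq i5&i6 pair
#5 head=7: mul i7 no-port MUL/BR
#6 head=8: beq i8 no-port BR/BR
#7 head=9: beq;add i9&i10 pair
#8 head=11: ld i11 tail

ISSUED = 9,10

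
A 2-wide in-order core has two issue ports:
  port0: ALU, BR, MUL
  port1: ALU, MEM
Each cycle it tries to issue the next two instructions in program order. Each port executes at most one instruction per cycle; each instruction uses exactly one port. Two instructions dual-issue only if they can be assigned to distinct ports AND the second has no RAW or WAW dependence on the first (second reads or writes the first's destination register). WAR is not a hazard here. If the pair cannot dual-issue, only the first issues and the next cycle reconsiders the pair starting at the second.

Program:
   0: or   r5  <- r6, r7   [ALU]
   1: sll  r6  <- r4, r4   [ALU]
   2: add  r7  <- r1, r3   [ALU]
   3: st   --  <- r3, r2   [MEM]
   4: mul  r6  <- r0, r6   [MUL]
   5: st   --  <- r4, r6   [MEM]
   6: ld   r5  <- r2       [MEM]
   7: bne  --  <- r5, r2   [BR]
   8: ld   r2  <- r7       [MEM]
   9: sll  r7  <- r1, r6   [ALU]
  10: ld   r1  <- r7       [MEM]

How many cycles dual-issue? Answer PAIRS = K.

0. or.ALU/sll.ALU @i0/i1  | dual
1. add.ALU/st.MEM @i2/i3  | dual
2. mul.MUL @i4  | RAW r6
3. st.MEM @i5  | no-port MEM/MEM
4. ld.MEM @i6  | RAW r5
5. bne.BR/ld.MEM @i7/i8  | dual
6. sll.ALU @i9  | RAW r7
7. ld.MEM @i10  | tail

PAIRS = 3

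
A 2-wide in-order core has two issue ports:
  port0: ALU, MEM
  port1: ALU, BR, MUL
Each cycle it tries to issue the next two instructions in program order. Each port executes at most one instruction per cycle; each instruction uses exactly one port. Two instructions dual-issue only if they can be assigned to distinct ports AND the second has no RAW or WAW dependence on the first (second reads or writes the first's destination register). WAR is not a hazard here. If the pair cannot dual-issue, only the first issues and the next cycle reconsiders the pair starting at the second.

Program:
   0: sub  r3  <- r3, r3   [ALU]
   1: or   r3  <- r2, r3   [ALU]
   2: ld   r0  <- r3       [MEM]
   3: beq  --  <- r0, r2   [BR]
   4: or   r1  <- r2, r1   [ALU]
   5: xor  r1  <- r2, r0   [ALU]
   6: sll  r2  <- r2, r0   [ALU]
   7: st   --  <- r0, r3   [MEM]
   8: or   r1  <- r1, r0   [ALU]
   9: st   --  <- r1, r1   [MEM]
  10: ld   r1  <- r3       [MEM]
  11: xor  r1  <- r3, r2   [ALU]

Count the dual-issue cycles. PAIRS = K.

0. sub.ALU @i0  | RAW+WAW r3
1. or.ALU @i1  | RAW r3
2. ld.MEM @i2  | RAW r0
3. beq.BR+or.ALU @i3+i4  | 2-wide
4. xor.ALU+sll.ALU @i5+i6  | 2-wide
5. st.MEM+or.ALU @i7+i8  | 2-wide
6. st.MEM @i9  | no-port MEM/MEM
7. ld.MEM @i10  | WAW r1
8. xor.ALU @i11  | tail

PAIRS = 3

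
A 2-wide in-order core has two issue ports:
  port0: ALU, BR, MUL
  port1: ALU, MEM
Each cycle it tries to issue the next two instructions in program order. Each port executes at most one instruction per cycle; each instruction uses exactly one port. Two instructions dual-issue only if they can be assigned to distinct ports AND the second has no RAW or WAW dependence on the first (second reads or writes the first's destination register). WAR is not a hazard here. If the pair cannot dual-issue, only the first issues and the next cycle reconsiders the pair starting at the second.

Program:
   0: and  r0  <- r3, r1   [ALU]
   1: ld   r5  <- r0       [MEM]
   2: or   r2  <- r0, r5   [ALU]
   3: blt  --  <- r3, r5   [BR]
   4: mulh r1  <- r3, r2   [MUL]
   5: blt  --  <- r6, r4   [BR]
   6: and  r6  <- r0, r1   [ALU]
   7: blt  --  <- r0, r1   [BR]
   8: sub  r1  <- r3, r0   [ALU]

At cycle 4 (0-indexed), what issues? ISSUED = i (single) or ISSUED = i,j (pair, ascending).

0. and.ALU @i0  | RAW r0
1. ld.MEM @i1  | RAW r5
2. or.ALU+blt.BR @i2+i3  | dual
3. mulh.MUL @i4  | no-port MUL/BR
4. blt.BR+and.ALU @i5+i6  | dual
5. blt.BR+sub.ALU @i7+i8  | dual

ISSUED = 5,6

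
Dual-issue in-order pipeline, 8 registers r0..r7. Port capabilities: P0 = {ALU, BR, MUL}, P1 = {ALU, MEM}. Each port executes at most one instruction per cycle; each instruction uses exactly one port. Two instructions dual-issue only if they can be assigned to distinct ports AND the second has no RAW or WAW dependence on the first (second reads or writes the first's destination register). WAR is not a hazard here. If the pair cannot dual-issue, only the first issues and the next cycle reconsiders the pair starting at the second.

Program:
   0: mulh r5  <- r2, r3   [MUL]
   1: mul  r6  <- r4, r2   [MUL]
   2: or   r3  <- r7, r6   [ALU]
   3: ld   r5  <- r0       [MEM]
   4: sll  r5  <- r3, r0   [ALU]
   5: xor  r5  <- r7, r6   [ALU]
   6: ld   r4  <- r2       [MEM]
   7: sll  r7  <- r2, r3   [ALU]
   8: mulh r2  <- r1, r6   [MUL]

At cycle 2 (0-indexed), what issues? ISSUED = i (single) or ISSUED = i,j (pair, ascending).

ISSUED = 2,3

t=0 i0:mulh.MUL ; no-port MUL/MUL
t=1 i1:mul.MUL ; RAW r6
t=2 i2/i3:or.ALU ld.MEM ; pair
t=3 i4:sll.ALU ; WAW r5
t=4 i5/i6:xor.ALU ld.MEM ; pair
t=5 i7/i8:sll.ALU mulh.MUL ; pair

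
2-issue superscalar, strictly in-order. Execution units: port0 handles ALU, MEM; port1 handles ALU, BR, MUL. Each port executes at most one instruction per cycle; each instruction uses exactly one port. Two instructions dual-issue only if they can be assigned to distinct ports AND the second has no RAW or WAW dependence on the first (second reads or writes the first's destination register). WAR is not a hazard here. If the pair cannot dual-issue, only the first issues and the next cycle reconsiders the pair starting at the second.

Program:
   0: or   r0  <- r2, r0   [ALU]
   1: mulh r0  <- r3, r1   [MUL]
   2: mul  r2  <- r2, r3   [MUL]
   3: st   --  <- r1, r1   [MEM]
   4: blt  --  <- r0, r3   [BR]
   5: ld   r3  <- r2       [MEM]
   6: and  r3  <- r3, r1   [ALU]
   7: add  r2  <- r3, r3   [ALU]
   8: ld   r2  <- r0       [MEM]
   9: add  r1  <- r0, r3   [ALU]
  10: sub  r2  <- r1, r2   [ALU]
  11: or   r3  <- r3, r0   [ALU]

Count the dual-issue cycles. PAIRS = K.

0. or.ALU @i0  | WAW r0
1. mulh.MUL @i1  | no-port MUL/MUL
2. mul.MUL st.MEM @i2,i3  | pair
3. blt.BR ld.MEM @i4,i5  | pair
4. and.ALU @i6  | RAW r3
5. add.ALU @i7  | WAW r2
6. ld.MEM add.ALU @i8,i9  | pair
7. sub.ALU or.ALU @i10,i11  | pair

PAIRS = 4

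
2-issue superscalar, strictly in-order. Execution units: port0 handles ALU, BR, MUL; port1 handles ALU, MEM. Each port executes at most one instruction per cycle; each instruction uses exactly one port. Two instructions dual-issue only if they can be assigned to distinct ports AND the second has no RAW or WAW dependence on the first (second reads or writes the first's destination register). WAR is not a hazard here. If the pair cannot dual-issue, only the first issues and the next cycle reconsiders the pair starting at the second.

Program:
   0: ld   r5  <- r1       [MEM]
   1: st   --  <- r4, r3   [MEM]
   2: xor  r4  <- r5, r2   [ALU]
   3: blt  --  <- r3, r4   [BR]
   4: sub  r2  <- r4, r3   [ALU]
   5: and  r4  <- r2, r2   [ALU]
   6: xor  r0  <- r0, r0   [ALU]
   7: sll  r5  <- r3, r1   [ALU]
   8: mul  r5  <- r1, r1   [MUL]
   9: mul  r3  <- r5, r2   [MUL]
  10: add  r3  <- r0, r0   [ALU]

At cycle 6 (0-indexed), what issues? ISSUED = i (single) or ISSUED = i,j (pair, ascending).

ISSUED = 9

t=0 i0:ld.MEM ; no-port MEM/MEM
t=1 i1,i2:st.MEM;xor.ALU ; 2-wide
t=2 i3,i4:blt.BR;sub.ALU ; 2-wide
t=3 i5,i6:and.ALU;xor.ALU ; 2-wide
t=4 i7:sll.ALU ; WAW r5
t=5 i8:mul.MUL ; no-port MUL/MUL
t=6 i9:mul.MUL ; WAW r3
t=7 i10:add.ALU ; tail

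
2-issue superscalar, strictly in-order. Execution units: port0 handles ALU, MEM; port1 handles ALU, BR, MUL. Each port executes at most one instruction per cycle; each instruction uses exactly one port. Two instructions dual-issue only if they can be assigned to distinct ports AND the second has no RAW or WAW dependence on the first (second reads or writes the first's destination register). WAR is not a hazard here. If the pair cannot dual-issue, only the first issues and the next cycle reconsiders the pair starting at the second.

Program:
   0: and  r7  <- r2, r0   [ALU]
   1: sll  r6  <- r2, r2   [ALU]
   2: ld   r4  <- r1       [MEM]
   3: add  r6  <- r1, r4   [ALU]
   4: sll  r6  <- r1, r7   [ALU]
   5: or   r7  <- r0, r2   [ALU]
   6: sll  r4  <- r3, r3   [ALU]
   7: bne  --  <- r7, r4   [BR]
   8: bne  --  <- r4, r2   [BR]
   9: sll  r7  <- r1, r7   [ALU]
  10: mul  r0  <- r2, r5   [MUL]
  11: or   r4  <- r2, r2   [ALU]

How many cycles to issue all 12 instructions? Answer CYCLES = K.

CYCLES = 8

#0 head=0: and+sll i0,i1 2-wide
#1 head=2: ld i2 RAW r4
#2 head=3: add i3 WAW r6
#3 head=4: sll+or i4,i5 2-wide
#4 head=6: sll i6 RAW r4
#5 head=7: bne i7 no-port BR/BR
#6 head=8: bne+sll i8,i9 2-wide
#7 head=10: mul+or i10,i11 2-wide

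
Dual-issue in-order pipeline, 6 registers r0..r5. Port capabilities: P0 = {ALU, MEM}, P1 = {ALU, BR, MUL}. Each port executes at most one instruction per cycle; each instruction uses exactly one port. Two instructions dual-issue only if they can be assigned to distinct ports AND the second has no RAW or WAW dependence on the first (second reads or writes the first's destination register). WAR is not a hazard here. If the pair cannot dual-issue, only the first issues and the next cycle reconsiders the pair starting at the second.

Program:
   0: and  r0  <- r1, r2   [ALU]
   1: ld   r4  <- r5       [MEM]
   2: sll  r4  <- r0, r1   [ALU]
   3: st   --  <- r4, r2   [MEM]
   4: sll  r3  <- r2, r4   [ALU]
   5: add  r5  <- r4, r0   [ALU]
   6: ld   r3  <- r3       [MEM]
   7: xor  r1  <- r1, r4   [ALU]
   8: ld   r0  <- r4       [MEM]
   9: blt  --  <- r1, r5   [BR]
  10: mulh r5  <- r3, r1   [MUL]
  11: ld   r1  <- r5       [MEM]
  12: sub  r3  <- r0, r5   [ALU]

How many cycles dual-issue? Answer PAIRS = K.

c0: i0&i1 and ld  pair
c1: i2 sll  RAW r4
c2: i3&i4 st sll  pair
c3: i5&i6 add ld  pair
c4: i7&i8 xor ld  pair
c5: i9 blt  no-port BR/MUL
c6: i10 mulh  RAW r5
c7: i11&i12 ld sub  pair

PAIRS = 5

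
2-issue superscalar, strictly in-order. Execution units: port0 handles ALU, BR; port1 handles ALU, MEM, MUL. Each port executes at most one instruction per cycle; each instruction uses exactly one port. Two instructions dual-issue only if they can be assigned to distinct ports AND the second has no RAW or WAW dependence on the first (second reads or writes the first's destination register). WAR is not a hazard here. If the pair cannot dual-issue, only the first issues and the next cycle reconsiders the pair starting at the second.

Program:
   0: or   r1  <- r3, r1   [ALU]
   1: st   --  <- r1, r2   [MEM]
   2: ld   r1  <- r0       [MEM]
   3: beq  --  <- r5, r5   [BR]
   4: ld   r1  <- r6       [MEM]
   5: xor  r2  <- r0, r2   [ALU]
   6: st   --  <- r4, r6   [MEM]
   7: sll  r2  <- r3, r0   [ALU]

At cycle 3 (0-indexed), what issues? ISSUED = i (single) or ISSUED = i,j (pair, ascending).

ISSUED = 4,5

#0 head=0: or i0 RAW r1
#1 head=1: st i1 no-port MEM/MEM
#2 head=2: ld/beq i2&i3 dual
#3 head=4: ld/xor i4&i5 dual
#4 head=6: st/sll i6&i7 dual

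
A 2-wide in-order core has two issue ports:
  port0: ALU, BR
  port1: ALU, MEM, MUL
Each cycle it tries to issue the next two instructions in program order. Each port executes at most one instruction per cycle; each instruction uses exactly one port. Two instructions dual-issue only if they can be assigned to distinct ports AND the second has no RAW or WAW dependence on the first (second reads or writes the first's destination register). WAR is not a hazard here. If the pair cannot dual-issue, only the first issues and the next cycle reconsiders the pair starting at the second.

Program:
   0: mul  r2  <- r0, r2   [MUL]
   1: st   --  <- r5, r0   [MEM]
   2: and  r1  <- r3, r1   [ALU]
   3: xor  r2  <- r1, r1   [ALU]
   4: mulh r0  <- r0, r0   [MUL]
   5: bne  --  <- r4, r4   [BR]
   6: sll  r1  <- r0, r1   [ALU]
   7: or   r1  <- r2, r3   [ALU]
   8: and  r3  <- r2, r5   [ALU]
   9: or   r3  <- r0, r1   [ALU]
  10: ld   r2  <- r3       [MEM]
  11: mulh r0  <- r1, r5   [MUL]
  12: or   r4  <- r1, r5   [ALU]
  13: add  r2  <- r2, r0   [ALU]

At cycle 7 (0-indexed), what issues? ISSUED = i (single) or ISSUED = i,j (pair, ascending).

ISSUED = 11,12

t=0 i0:mul ; no-port MUL/MEM
t=1 i1/i2:st+and ; pair
t=2 i3/i4:xor+mulh ; pair
t=3 i5/i6:bne+sll ; pair
t=4 i7/i8:or+and ; pair
t=5 i9:or ; RAW r3
t=6 i10:ld ; no-port MEM/MUL
t=7 i11/i12:mulh+or ; pair
t=8 i13:add ; tail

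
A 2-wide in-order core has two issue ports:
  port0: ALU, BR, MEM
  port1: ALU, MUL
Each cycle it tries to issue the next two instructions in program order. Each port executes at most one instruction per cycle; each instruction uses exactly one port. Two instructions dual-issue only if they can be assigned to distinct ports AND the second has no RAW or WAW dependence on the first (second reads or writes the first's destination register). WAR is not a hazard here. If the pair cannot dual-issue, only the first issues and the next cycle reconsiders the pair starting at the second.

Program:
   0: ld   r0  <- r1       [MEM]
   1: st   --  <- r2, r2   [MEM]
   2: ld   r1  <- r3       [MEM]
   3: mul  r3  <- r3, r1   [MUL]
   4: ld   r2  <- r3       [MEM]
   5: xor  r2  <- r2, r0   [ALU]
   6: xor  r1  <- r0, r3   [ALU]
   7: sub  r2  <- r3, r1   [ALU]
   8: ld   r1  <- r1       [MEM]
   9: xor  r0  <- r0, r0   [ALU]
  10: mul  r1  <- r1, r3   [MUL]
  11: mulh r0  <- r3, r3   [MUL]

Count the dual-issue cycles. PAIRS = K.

PAIRS = 3

t=0 i0:ld.MEM ; no-port MEM/MEM
t=1 i1:st.MEM ; no-port MEM/MEM
t=2 i2:ld.MEM ; RAW r1
t=3 i3:mul.MUL ; RAW r3
t=4 i4:ld.MEM ; RAW+WAW r2
t=5 i5/i6:xor.ALU/xor.ALU ; dual
t=6 i7/i8:sub.ALU/ld.MEM ; dual
t=7 i9/i10:xor.ALU/mul.MUL ; dual
t=8 i11:mulh.MUL ; tail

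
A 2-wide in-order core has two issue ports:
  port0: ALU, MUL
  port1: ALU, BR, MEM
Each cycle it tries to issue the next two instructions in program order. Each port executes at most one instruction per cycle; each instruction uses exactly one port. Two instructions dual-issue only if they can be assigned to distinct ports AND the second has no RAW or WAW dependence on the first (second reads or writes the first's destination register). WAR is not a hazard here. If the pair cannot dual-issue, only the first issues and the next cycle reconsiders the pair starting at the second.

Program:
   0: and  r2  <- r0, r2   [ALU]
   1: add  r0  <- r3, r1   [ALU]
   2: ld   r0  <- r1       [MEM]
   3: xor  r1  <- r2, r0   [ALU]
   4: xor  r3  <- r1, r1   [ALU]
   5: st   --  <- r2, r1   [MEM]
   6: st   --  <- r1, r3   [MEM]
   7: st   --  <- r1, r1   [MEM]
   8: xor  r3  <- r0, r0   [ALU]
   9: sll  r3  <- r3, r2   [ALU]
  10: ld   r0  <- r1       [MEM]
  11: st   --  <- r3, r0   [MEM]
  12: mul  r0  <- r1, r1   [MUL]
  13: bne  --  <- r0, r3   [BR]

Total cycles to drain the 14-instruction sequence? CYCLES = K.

0. and.ALU;add.ALU @i0,i1  | dual
1. ld.MEM @i2  | RAW r0
2. xor.ALU @i3  | RAW r1
3. xor.ALU;st.MEM @i4,i5  | dual
4. st.MEM @i6  | no-port MEM/MEM
5. st.MEM;xor.ALU @i7,i8  | dual
6. sll.ALU;ld.MEM @i9,i10  | dual
7. st.MEM;mul.MUL @i11,i12  | dual
8. bne.BR @i13  | tail

CYCLES = 9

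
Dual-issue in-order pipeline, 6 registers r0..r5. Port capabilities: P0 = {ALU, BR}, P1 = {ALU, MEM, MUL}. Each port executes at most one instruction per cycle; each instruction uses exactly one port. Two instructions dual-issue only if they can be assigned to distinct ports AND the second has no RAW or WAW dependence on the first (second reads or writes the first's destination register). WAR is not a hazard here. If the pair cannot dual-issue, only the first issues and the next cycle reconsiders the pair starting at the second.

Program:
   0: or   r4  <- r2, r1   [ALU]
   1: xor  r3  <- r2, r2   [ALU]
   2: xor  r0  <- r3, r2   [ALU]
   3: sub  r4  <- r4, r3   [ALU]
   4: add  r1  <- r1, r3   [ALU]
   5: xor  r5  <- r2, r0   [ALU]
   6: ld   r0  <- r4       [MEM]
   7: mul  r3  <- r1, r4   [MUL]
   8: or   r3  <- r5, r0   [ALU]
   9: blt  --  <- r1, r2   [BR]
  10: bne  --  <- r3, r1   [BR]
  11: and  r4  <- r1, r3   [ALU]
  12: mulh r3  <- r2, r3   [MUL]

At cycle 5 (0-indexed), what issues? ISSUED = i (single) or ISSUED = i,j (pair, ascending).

ISSUED = 8,9

c0: i0,i1 or xor  2-wide
c1: i2,i3 xor sub  2-wide
c2: i4,i5 add xor  2-wide
c3: i6 ld  no-port MEM/MUL
c4: i7 mul  WAW r3
c5: i8,i9 or blt  2-wide
c6: i10,i11 bne and  2-wide
c7: i12 mulh  tail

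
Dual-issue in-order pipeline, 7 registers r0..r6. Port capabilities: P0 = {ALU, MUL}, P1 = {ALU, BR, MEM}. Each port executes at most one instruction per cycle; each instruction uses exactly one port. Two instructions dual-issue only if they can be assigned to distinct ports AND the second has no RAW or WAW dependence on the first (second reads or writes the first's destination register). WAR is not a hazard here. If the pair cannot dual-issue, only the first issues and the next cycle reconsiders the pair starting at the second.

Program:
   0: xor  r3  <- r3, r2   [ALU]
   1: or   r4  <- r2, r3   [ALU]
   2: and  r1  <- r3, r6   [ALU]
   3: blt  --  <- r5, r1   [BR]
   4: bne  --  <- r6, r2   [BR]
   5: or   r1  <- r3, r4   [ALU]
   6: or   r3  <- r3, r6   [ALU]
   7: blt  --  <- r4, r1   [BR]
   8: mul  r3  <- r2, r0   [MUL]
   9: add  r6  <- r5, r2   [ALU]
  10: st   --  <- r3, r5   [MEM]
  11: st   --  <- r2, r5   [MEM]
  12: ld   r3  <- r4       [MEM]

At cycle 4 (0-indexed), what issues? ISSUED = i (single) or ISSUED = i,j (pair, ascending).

  cy0 -> i0 (xor.ALU) RAW r3
  cy1 -> i1/i2 (or.ALU/and.ALU) dual
  cy2 -> i3 (blt.BR) no-port BR/BR
  cy3 -> i4/i5 (bne.BR/or.ALU) dual
  cy4 -> i6/i7 (or.ALU/blt.BR) dual
  cy5 -> i8/i9 (mul.MUL/add.ALU) dual
  cy6 -> i10 (st.MEM) no-port MEM/MEM
  cy7 -> i11 (st.MEM) no-port MEM/MEM
  cy8 -> i12 (ld.MEM) tail

ISSUED = 6,7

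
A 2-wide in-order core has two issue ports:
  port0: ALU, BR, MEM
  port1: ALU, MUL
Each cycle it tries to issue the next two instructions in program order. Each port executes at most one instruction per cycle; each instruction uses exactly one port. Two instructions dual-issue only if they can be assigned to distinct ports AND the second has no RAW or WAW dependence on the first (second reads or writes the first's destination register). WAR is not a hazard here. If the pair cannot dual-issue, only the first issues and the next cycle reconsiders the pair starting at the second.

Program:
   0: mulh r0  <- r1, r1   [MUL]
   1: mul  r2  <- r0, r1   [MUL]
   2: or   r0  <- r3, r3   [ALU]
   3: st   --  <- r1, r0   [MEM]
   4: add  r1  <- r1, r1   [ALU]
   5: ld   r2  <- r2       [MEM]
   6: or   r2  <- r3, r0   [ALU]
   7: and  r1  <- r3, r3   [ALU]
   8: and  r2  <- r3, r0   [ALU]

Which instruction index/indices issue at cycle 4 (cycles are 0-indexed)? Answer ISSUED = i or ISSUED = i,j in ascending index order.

ISSUED = 6,7

#0 head=0: mulh.MUL i0 no-port MUL/MUL
#1 head=1: mul.MUL/or.ALU i1+i2 pair
#2 head=3: st.MEM/add.ALU i3+i4 pair
#3 head=5: ld.MEM i5 WAW r2
#4 head=6: or.ALU/and.ALU i6+i7 pair
#5 head=8: and.ALU i8 tail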